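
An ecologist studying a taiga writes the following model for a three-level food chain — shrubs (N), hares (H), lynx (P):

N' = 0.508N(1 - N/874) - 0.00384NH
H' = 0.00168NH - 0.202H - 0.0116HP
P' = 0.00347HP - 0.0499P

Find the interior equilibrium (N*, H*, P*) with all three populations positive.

N* ≈ 779, H* ≈ 14.4, P* ≈ 95.4

From dP/dt = 0: 0.00347H* = 0.0499, so H* = 14.4.
From dN/dt = 0: 0.508(1 - N*/874) = 0.00384·14.4, giving N* = 874·(1 - 0.109) = 779.
From dH/dt = 0: 0.00168·779 - 0.202 = 0.0116P*, so P* = 1.11/0.0116 = 95.4.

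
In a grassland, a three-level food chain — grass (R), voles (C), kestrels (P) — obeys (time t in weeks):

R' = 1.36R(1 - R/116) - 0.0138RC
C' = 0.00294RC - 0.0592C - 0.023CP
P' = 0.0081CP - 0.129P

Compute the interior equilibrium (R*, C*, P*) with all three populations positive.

From dP/dt = 0: 0.0081C* = 0.129, so C* = 15.9.
From dR/dt = 0: 1.36(1 - R*/116) = 0.0138·15.9, giving R* = 116·(1 - 0.162) = 97.3.
From dC/dt = 0: 0.00294·97.3 - 0.0592 = 0.023P*, so P* = 0.227/0.023 = 9.86.

R* ≈ 97.3, C* ≈ 15.9, P* ≈ 9.86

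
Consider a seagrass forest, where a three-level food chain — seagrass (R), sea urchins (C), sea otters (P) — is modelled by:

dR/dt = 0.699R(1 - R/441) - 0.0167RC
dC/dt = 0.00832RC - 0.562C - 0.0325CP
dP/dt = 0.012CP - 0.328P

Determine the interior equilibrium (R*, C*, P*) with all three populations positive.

From dP/dt = 0: 0.012C* = 0.328, so C* = 27.3.
From dR/dt = 0: 0.699(1 - R*/441) = 0.0167·27.3, giving R* = 441·(1 - 0.653) = 153.
From dC/dt = 0: 0.00832·153 - 0.562 = 0.0325P*, so P* = 0.711/0.0325 = 21.9.

R* ≈ 153, C* ≈ 27.3, P* ≈ 21.9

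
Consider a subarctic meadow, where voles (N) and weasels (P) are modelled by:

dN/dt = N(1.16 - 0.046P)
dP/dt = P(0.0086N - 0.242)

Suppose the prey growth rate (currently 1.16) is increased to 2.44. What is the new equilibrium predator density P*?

At the interior fixed point, setting dN/dt = 0 with N > 0 fixes P* = (prey growth rate)/(NP coefficient) — independent of the other coefficients.
With the change, P* = 2.44/0.046 = 53; it rises from 25.2.

P* ≈ 53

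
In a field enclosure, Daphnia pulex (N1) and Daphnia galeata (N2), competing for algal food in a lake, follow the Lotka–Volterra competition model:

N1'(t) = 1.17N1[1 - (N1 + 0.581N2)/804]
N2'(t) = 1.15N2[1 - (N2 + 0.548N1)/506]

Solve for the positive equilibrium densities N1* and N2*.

N1* ≈ 748, N2* ≈ 96

Setting both brackets to zero gives the nullclines N1 + 0.581N2 = 804 and 0.548N1 + N2 = 506.
Substituting N2 = 506 - 0.548N1 into the first: N1(1 - 0.581·0.548) = 804 - 0.581·506.
So N1* = 510/0.682 = 748, and then N2* = 506 - 0.548·748 = 96.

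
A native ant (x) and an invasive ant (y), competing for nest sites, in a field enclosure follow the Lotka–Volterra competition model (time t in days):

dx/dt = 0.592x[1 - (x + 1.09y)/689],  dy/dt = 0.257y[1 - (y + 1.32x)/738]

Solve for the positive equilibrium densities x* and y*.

x* ≈ 263, y* ≈ 391

Setting both brackets to zero gives the nullclines x + 1.09y = 689 and 1.32x + y = 738.
Substituting y = 738 - 1.32x into the first: x(1 - 1.09·1.32) = 689 - 1.09·738.
So x* = -115/-0.439 = 263, and then y* = 738 - 1.32·263 = 391.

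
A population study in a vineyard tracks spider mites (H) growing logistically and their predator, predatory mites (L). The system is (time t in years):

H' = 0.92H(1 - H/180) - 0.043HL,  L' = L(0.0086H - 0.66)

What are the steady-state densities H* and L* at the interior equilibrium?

From dL/dt = 0 with L > 0: 0.0086H* = 0.66, so H* = 76.7.
Substitute into dH/dt = 0: 0.92(1 - 76.7/180) = 0.043L*.
The bracket is 0.574, giving L* = 0.528/0.043 = 12.3.

H* ≈ 76.7, L* ≈ 12.3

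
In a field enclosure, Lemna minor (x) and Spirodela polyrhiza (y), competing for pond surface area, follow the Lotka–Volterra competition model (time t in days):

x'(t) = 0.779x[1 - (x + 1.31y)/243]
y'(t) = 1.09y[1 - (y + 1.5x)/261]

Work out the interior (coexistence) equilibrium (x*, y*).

x* ≈ 102, y* ≈ 107

Setting both brackets to zero gives the nullclines x + 1.31y = 243 and 1.5x + y = 261.
Substituting y = 261 - 1.5x into the first: x(1 - 1.31·1.5) = 243 - 1.31·261.
So x* = -98.9/-0.965 = 102, and then y* = 261 - 1.5·102 = 107.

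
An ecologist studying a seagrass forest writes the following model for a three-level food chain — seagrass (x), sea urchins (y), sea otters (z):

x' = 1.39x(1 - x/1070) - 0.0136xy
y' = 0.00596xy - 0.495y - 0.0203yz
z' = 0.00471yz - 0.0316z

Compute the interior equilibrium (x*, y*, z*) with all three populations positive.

From dz/dt = 0: 0.00471y* = 0.0316, so y* = 6.71.
From dx/dt = 0: 1.39(1 - x*/1070) = 0.0136·6.71, giving x* = 1070·(1 - 0.0656) = 1000.
From dy/dt = 0: 0.00596·1000 - 0.495 = 0.0203z*, so z* = 5.46/0.0203 = 269.

x* ≈ 1000, y* ≈ 6.71, z* ≈ 269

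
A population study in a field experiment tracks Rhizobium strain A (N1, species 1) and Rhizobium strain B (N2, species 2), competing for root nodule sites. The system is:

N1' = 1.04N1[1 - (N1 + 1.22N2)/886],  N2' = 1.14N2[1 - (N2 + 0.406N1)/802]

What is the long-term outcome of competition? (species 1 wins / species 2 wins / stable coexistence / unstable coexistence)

species 2 excludes species 1

Compare the nullcline intercepts: K1/α12 = 886/1.22 = 726 < K2 = 802; K2/α21 = 802/0.406 = 1980 > K1 = 886.
Since the inequalities point opposite ways, species 2 can invade but species 1 cannot.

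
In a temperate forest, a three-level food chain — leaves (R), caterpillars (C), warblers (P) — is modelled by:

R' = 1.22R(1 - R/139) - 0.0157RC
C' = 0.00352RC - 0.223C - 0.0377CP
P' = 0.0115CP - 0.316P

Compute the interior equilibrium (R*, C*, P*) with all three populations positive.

From dP/dt = 0: 0.0115C* = 0.316, so C* = 27.5.
From dR/dt = 0: 1.22(1 - R*/139) = 0.0157·27.5, giving R* = 139·(1 - 0.354) = 89.8.
From dC/dt = 0: 0.00352·89.8 - 0.223 = 0.0377P*, so P* = 0.0933/0.0377 = 2.47.

R* ≈ 89.8, C* ≈ 27.5, P* ≈ 2.47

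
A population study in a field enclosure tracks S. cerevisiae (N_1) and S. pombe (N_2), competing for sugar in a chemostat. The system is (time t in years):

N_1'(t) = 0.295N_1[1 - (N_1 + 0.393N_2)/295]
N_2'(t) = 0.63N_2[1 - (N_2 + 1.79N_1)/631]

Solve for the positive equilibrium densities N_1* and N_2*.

Setting both brackets to zero gives the nullclines N_1 + 0.393N_2 = 295 and 1.79N_1 + N_2 = 631.
Substituting N_2 = 631 - 1.79N_1 into the first: N_1(1 - 0.393·1.79) = 295 - 0.393·631.
So N_1* = 47/0.297 = 159, and then N_2* = 631 - 1.79·159 = 347.

N_1* ≈ 159, N_2* ≈ 347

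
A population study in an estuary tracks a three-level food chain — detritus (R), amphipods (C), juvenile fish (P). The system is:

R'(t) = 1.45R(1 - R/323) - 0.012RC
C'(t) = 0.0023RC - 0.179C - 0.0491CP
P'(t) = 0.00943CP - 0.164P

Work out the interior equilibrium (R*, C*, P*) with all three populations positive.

R* ≈ 277, C* ≈ 17.4, P* ≈ 9.31

From dP/dt = 0: 0.00943C* = 0.164, so C* = 17.4.
From dR/dt = 0: 1.45(1 - R*/323) = 0.012·17.4, giving R* = 323·(1 - 0.144) = 277.
From dC/dt = 0: 0.0023·277 - 0.179 = 0.0491P*, so P* = 0.457/0.0491 = 9.31.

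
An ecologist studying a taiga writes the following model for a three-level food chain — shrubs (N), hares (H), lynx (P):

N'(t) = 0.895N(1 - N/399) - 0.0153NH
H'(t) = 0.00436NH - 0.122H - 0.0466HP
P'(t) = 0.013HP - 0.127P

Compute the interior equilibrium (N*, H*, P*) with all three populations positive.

N* ≈ 332, H* ≈ 9.77, P* ≈ 28.5

From dP/dt = 0: 0.013H* = 0.127, so H* = 9.77.
From dN/dt = 0: 0.895(1 - N*/399) = 0.0153·9.77, giving N* = 399·(1 - 0.167) = 332.
From dH/dt = 0: 0.00436·332 - 0.122 = 0.0466P*, so P* = 1.33/0.0466 = 28.5.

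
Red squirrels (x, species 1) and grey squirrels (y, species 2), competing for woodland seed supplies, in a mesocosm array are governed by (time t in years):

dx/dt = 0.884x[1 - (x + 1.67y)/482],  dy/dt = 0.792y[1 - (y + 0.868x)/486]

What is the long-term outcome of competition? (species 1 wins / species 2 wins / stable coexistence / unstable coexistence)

Compare the nullcline intercepts: K1/α12 = 482/1.67 = 289 < K2 = 486; K2/α21 = 486/0.868 = 560 > K1 = 482.
Since the inequalities point opposite ways, species 2 can invade but species 1 cannot.

species 2 excludes species 1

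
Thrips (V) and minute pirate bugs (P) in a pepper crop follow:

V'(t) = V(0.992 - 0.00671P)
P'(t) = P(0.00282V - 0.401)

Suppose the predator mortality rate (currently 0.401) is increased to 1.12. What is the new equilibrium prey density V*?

V* ≈ 397

At the interior fixed point, setting dP/dt = 0 with P > 0 fixes V* = (predator death rate)/(VP coefficient) — independent of the other coefficients.
With the change, V* = 1.12/0.00282 = 397; it rises from 142.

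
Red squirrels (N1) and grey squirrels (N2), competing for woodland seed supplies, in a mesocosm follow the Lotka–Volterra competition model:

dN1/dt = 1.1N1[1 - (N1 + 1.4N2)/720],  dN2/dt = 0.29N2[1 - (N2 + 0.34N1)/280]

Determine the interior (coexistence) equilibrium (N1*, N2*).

Setting both brackets to zero gives the nullclines N1 + 1.4N2 = 720 and 0.34N1 + N2 = 280.
Substituting N2 = 280 - 0.34N1 into the first: N1(1 - 1.4·0.34) = 720 - 1.4·280.
So N1* = 328/0.524 = 626, and then N2* = 280 - 0.34·626 = 67.2.

N1* ≈ 626, N2* ≈ 67.2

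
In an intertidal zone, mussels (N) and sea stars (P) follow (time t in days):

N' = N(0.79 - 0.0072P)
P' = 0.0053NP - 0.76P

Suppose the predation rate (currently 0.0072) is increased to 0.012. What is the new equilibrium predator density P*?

At the interior fixed point, setting dN/dt = 0 with N > 0 fixes P* = (prey growth rate)/(NP coefficient) — independent of the other coefficients.
With the change, P* = 0.79/0.012 = 65.8; it falls from 110.

P* ≈ 65.8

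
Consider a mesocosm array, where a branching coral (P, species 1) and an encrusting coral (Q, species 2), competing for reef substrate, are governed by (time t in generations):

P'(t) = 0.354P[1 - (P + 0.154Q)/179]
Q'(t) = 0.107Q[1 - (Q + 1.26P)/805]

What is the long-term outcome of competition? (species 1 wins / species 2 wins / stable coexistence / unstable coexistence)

stable coexistence

Compare the nullcline intercepts: K1/α12 = 179/0.154 = 1160 > K2 = 805; K2/α21 = 805/1.26 = 639 > K1 = 179.
Since both inequalities hold, each species can invade when rare, so the interior equilibrium is stable.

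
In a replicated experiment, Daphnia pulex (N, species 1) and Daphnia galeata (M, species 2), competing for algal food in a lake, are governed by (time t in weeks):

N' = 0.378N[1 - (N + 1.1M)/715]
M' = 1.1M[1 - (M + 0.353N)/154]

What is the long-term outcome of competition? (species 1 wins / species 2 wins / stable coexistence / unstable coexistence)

Compare the nullcline intercepts: K1/α12 = 715/1.1 = 650 > K2 = 154; K2/α21 = 154/0.353 = 436 < K1 = 715.
Since the inequalities point opposite ways, species 1 can invade but species 2 cannot.

species 1 excludes species 2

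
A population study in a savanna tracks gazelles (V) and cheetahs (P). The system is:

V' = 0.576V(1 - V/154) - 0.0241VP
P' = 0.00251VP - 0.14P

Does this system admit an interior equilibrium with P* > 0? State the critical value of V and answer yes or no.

The predator equation gives dP/dt > 0 only when V > 0.14/0.00251 = 55.8.
Without the predator, V → K = 154. Since 154 > 55.8, the predator can invade and persist.

Threshold V = 55.8; K > 55.8, so yes, the predator persists.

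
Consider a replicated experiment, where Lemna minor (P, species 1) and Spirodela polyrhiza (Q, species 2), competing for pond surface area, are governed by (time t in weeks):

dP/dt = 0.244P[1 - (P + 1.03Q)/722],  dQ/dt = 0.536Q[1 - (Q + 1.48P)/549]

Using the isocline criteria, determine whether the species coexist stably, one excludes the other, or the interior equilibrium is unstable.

Compare the nullcline intercepts: K1/α12 = 722/1.03 = 701 > K2 = 549; K2/α21 = 549/1.48 = 371 < K1 = 722.
Since the inequalities point opposite ways, species 1 can invade but species 2 cannot.

species 1 excludes species 2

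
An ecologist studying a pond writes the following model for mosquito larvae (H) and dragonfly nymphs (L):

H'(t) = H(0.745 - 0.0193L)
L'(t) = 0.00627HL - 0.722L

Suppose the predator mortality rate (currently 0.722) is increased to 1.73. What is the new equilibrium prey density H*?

H* ≈ 276

At the interior fixed point, setting dL/dt = 0 with L > 0 fixes H* = (predator death rate)/(HL coefficient) — independent of the other coefficients.
With the change, H* = 1.73/0.00627 = 276; it rises from 115.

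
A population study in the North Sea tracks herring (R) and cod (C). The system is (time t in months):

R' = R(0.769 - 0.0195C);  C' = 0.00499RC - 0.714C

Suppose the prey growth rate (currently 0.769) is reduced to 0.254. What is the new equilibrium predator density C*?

C* ≈ 13

At the interior fixed point, setting dR/dt = 0 with R > 0 fixes C* = (prey growth rate)/(RC coefficient) — independent of the other coefficients.
With the change, C* = 0.254/0.0195 = 13; it falls from 39.4.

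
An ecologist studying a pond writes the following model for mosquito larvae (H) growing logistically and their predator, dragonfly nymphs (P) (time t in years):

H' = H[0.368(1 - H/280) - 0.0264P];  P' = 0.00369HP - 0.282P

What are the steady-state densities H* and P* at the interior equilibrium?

H* ≈ 76.4, P* ≈ 10.1

From dP/dt = 0 with P > 0: 0.00369H* = 0.282, so H* = 76.4.
Substitute into dH/dt = 0: 0.368(1 - 76.4/280) = 0.0264P*.
The bracket is 0.727, giving P* = 0.268/0.0264 = 10.1.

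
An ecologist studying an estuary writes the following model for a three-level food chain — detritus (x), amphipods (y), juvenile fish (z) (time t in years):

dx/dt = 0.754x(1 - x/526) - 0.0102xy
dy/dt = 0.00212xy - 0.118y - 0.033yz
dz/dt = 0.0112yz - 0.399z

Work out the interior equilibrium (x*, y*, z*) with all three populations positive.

x* ≈ 273, y* ≈ 35.6, z* ≈ 13.9

From dz/dt = 0: 0.0112y* = 0.399, so y* = 35.6.
From dx/dt = 0: 0.754(1 - x*/526) = 0.0102·35.6, giving x* = 526·(1 - 0.482) = 273.
From dy/dt = 0: 0.00212·273 - 0.118 = 0.033z*, so z* = 0.46/0.033 = 13.9.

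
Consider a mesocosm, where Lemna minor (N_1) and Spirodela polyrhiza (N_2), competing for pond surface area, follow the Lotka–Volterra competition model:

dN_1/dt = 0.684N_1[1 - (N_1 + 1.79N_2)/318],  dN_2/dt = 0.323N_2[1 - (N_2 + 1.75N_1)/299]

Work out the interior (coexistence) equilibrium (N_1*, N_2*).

N_1* ≈ 102, N_2* ≈ 121

Setting both brackets to zero gives the nullclines N_1 + 1.79N_2 = 318 and 1.75N_1 + N_2 = 299.
Substituting N_2 = 299 - 1.75N_1 into the first: N_1(1 - 1.79·1.75) = 318 - 1.79·299.
So N_1* = -217/-2.13 = 102, and then N_2* = 299 - 1.75·102 = 121.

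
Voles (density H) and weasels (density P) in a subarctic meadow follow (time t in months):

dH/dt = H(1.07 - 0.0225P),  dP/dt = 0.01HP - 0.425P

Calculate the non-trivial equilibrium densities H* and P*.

H* ≈ 42.5, P* ≈ 47.6

Set dP/dt = 0 with P > 0: 0.01H - 0.425 = 0, so H* = 0.425/0.01 = 42.5.
Set dH/dt = 0 with H > 0: 1.07 - 0.0225P = 0, so P* = 1.07/0.0225 = 47.6.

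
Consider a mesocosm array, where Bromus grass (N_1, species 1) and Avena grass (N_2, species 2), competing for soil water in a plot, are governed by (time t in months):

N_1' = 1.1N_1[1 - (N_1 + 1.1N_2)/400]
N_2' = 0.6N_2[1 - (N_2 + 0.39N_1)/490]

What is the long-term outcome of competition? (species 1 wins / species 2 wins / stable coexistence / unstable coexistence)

Compare the nullcline intercepts: K1/α12 = 400/1.1 = 364 < K2 = 490; K2/α21 = 490/0.39 = 1260 > K1 = 400.
Since the inequalities point opposite ways, species 2 can invade but species 1 cannot.

species 2 excludes species 1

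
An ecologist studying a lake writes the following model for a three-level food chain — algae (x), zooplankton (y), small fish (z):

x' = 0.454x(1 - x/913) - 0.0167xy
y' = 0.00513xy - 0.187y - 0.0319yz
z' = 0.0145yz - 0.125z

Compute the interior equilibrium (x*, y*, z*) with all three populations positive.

From dz/dt = 0: 0.0145y* = 0.125, so y* = 8.62.
From dx/dt = 0: 0.454(1 - x*/913) = 0.0167·8.62, giving x* = 913·(1 - 0.317) = 623.
From dy/dt = 0: 0.00513·623 - 0.187 = 0.0319z*, so z* = 3.01/0.0319 = 94.4.

x* ≈ 623, y* ≈ 8.62, z* ≈ 94.4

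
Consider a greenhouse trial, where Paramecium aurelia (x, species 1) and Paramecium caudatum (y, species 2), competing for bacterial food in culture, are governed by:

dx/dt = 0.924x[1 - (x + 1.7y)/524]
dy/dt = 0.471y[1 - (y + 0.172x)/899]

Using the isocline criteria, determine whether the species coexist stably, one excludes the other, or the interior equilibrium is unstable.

species 2 excludes species 1

Compare the nullcline intercepts: K1/α12 = 524/1.7 = 308 < K2 = 899; K2/α21 = 899/0.172 = 5230 > K1 = 524.
Since the inequalities point opposite ways, species 2 can invade but species 1 cannot.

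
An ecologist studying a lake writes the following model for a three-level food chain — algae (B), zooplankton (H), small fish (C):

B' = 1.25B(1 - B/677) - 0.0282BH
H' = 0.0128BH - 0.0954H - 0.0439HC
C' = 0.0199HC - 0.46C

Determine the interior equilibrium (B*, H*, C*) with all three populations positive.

B* ≈ 324, H* ≈ 23.1, C* ≈ 92.3

From dC/dt = 0: 0.0199H* = 0.46, so H* = 23.1.
From dB/dt = 0: 1.25(1 - B*/677) = 0.0282·23.1, giving B* = 677·(1 - 0.521) = 324.
From dH/dt = 0: 0.0128·324 - 0.0954 = 0.0439C*, so C* = 4.05/0.0439 = 92.3.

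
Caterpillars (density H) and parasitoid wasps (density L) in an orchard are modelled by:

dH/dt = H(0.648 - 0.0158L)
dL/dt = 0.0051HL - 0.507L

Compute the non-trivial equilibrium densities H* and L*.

Set dL/dt = 0 with L > 0: 0.0051H - 0.507 = 0, so H* = 0.507/0.0051 = 99.4.
Set dH/dt = 0 with H > 0: 0.648 - 0.0158L = 0, so L* = 0.648/0.0158 = 41.

H* ≈ 99.4, L* ≈ 41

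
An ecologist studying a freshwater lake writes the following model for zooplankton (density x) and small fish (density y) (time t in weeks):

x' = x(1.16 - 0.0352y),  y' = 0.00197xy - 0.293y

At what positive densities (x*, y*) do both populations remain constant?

Set dy/dt = 0 with y > 0: 0.00197x - 0.293 = 0, so x* = 0.293/0.00197 = 149.
Set dx/dt = 0 with x > 0: 1.16 - 0.0352y = 0, so y* = 1.16/0.0352 = 33.

x* ≈ 149, y* ≈ 33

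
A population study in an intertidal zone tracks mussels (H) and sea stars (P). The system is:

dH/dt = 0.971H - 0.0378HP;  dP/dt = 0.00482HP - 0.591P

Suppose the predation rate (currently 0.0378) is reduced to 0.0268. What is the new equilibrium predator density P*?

P* ≈ 36.2

At the interior fixed point, setting dH/dt = 0 with H > 0 fixes P* = (prey growth rate)/(HP coefficient) — independent of the other coefficients.
With the change, P* = 0.971/0.0268 = 36.2; it rises from 25.7.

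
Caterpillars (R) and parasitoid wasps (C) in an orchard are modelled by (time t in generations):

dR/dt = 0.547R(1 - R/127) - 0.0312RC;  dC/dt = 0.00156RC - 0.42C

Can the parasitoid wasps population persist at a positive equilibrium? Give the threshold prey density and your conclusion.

Threshold R = 269; K < 269, so no, the predator goes extinct.

The predator equation gives dC/dt > 0 only when R > 0.42/0.00156 = 269.
Without the predator, R → K = 127. Since 127 < 269, the predator cannot invade.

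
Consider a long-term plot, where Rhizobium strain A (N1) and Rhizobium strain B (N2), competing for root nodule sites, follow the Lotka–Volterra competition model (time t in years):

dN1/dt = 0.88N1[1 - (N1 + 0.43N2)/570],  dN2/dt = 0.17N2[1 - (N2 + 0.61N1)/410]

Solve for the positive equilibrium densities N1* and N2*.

N1* ≈ 534, N2* ≈ 84.5

Setting both brackets to zero gives the nullclines N1 + 0.43N2 = 570 and 0.61N1 + N2 = 410.
Substituting N2 = 410 - 0.61N1 into the first: N1(1 - 0.43·0.61) = 570 - 0.43·410.
So N1* = 394/0.738 = 534, and then N2* = 410 - 0.61·534 = 84.5.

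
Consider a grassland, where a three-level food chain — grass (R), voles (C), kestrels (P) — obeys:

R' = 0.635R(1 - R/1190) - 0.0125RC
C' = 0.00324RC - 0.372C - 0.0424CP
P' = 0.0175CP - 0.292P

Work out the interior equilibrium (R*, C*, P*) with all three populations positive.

R* ≈ 799, C* ≈ 16.7, P* ≈ 52.3

From dP/dt = 0: 0.0175C* = 0.292, so C* = 16.7.
From dR/dt = 0: 0.635(1 - R*/1190) = 0.0125·16.7, giving R* = 1190·(1 - 0.328) = 799.
From dC/dt = 0: 0.00324·799 - 0.372 = 0.0424P*, so P* = 2.22/0.0424 = 52.3.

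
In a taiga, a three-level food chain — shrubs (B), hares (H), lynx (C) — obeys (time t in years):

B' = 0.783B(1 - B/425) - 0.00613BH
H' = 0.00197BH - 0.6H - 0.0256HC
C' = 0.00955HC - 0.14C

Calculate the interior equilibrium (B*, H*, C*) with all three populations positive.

B* ≈ 376, H* ≈ 14.7, C* ≈ 5.51

From dC/dt = 0: 0.00955H* = 0.14, so H* = 14.7.
From dB/dt = 0: 0.783(1 - B*/425) = 0.00613·14.7, giving B* = 425·(1 - 0.115) = 376.
From dH/dt = 0: 0.00197·376 - 0.6 = 0.0256C*, so C* = 0.141/0.0256 = 5.51.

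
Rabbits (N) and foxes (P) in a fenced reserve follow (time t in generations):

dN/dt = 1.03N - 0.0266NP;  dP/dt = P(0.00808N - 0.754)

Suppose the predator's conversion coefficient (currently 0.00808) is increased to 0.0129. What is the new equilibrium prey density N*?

At the interior fixed point, setting dP/dt = 0 with P > 0 fixes N* = (predator death rate)/(NP coefficient) — independent of the other coefficients.
With the change, N* = 0.754/0.0129 = 58.4; it falls from 93.3.

N* ≈ 58.4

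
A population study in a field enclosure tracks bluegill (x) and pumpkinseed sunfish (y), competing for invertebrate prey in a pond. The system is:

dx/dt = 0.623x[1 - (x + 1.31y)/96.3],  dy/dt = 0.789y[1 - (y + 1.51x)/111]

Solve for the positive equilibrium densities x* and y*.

Setting both brackets to zero gives the nullclines x + 1.31y = 96.3 and 1.51x + y = 111.
Substituting y = 111 - 1.51x into the first: x(1 - 1.31·1.51) = 96.3 - 1.31·111.
So x* = -49.1/-0.978 = 50.2, and then y* = 111 - 1.51·50.2 = 35.2.

x* ≈ 50.2, y* ≈ 35.2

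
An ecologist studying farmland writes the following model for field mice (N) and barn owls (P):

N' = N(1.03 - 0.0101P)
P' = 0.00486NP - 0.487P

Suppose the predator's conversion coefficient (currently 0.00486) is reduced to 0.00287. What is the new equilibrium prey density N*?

N* ≈ 170

At the interior fixed point, setting dP/dt = 0 with P > 0 fixes N* = (predator death rate)/(NP coefficient) — independent of the other coefficients.
With the change, N* = 0.487/0.00287 = 170; it rises from 100.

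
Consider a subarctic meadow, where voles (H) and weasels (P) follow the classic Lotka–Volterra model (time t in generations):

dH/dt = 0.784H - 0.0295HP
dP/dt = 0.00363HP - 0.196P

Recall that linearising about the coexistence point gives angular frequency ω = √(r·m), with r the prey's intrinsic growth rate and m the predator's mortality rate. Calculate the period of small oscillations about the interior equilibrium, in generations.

Here r = 0.784 and m = 0.196, so r·m = 0.154.
ω = √0.154 = 0.392 per generation, hence T = 2π/ω ≈ 16 generations.

T ≈ 16 generations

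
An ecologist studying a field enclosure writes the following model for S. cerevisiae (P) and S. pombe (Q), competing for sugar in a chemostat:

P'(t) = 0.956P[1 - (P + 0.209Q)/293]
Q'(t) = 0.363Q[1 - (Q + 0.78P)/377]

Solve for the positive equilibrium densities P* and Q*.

P* ≈ 256, Q* ≈ 177

Setting both brackets to zero gives the nullclines P + 0.209Q = 293 and 0.78P + Q = 377.
Substituting Q = 377 - 0.78P into the first: P(1 - 0.209·0.78) = 293 - 0.209·377.
So P* = 214/0.837 = 256, and then Q* = 377 - 0.78·256 = 177.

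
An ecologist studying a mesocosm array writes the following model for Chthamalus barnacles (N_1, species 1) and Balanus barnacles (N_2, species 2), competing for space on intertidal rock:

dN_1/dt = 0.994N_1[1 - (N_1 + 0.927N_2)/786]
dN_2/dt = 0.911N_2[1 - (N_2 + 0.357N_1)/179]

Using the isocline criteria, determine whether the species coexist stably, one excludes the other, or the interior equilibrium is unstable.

species 1 excludes species 2

Compare the nullcline intercepts: K1/α12 = 786/0.927 = 848 > K2 = 179; K2/α21 = 179/0.357 = 501 < K1 = 786.
Since the inequalities point opposite ways, species 1 can invade but species 2 cannot.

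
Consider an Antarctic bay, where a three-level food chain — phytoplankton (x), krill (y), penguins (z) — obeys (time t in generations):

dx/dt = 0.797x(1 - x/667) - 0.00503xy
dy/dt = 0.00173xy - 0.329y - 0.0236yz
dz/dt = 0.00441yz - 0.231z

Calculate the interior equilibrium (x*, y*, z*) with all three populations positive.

x* ≈ 446, y* ≈ 52.4, z* ≈ 18.8

From dz/dt = 0: 0.00441y* = 0.231, so y* = 52.4.
From dx/dt = 0: 0.797(1 - x*/667) = 0.00503·52.4, giving x* = 667·(1 - 0.331) = 446.
From dy/dt = 0: 0.00173·446 - 0.329 = 0.0236z*, so z* = 0.443/0.0236 = 18.8.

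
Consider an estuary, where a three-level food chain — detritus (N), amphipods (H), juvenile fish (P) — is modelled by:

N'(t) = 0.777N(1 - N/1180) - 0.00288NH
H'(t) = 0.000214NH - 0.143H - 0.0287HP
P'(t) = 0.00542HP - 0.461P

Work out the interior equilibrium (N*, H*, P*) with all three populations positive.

From dP/dt = 0: 0.00542H* = 0.461, so H* = 85.1.
From dN/dt = 0: 0.777(1 - N*/1180) = 0.00288·85.1, giving N* = 1180·(1 - 0.315) = 808.
From dH/dt = 0: 0.000214·808 - 0.143 = 0.0287P*, so P* = 0.0299/0.0287 = 1.04.

N* ≈ 808, H* ≈ 85.1, P* ≈ 1.04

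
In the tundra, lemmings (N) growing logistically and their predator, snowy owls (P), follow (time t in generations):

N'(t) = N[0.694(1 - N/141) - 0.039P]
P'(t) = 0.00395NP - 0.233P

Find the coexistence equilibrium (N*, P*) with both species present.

N* ≈ 59, P* ≈ 10.4

From dP/dt = 0 with P > 0: 0.00395N* = 0.233, so N* = 59.
Substitute into dN/dt = 0: 0.694(1 - 59/141) = 0.039P*.
The bracket is 0.582, giving P* = 0.404/0.039 = 10.4.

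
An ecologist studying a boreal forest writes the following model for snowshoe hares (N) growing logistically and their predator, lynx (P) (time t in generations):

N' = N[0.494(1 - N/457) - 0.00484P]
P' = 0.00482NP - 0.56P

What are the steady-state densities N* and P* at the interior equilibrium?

N* ≈ 116, P* ≈ 76.1

From dP/dt = 0 with P > 0: 0.00482N* = 0.56, so N* = 116.
Substitute into dN/dt = 0: 0.494(1 - 116/457) = 0.00484P*.
The bracket is 0.746, giving P* = 0.368/0.00484 = 76.1.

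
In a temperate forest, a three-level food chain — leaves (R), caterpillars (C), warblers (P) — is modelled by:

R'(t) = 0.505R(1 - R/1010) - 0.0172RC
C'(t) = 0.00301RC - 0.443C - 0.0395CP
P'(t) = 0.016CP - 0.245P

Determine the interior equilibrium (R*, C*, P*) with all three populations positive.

From dP/dt = 0: 0.016C* = 0.245, so C* = 15.3.
From dR/dt = 0: 0.505(1 - R*/1010) = 0.0172·15.3, giving R* = 1010·(1 - 0.522) = 483.
From dC/dt = 0: 0.00301·483 - 0.443 = 0.0395P*, so P* = 1.01/0.0395 = 25.6.

R* ≈ 483, C* ≈ 15.3, P* ≈ 25.6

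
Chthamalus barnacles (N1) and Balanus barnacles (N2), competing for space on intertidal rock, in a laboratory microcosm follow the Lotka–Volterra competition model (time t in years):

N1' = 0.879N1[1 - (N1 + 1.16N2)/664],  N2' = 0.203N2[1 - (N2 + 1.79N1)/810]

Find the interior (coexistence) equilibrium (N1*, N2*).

N1* ≈ 256, N2* ≈ 352

Setting both brackets to zero gives the nullclines N1 + 1.16N2 = 664 and 1.79N1 + N2 = 810.
Substituting N2 = 810 - 1.79N1 into the first: N1(1 - 1.16·1.79) = 664 - 1.16·810.
So N1* = -276/-1.08 = 256, and then N2* = 810 - 1.79·256 = 352.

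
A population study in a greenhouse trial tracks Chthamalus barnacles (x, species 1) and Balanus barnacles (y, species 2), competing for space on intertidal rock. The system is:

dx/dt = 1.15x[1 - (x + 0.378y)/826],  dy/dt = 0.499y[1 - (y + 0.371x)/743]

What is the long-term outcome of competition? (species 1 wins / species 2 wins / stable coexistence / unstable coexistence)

Compare the nullcline intercepts: K1/α12 = 826/0.378 = 2190 > K2 = 743; K2/α21 = 743/0.371 = 2000 > K1 = 826.
Since both inequalities hold, each species can invade when rare, so the interior equilibrium is stable.

stable coexistence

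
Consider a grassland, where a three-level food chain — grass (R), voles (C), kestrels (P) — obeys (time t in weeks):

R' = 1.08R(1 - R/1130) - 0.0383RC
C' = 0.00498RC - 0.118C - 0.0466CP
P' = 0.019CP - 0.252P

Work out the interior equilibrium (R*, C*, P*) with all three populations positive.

R* ≈ 599, C* ≈ 13.3, P* ≈ 61.4

From dP/dt = 0: 0.019C* = 0.252, so C* = 13.3.
From dR/dt = 0: 1.08(1 - R*/1130) = 0.0383·13.3, giving R* = 1130·(1 - 0.47) = 599.
From dC/dt = 0: 0.00498·599 - 0.118 = 0.0466P*, so P* = 2.86/0.0466 = 61.4.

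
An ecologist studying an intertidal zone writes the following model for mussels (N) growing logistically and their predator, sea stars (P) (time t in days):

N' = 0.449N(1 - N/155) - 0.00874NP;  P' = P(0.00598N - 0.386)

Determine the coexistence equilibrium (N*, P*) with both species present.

From dP/dt = 0 with P > 0: 0.00598N* = 0.386, so N* = 64.5.
Substitute into dN/dt = 0: 0.449(1 - 64.5/155) = 0.00874P*.
The bracket is 0.584, giving P* = 0.262/0.00874 = 30.

N* ≈ 64.5, P* ≈ 30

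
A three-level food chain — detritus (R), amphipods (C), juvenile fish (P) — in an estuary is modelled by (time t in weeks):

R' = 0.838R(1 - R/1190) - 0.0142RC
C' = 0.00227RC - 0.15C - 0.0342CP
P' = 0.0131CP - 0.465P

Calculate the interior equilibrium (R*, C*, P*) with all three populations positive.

From dP/dt = 0: 0.0131C* = 0.465, so C* = 35.5.
From dR/dt = 0: 0.838(1 - R*/1190) = 0.0142·35.5, giving R* = 1190·(1 - 0.601) = 474.
From dC/dt = 0: 0.00227·474 - 0.15 = 0.0342P*, so P* = 0.927/0.0342 = 27.1.

R* ≈ 474, C* ≈ 35.5, P* ≈ 27.1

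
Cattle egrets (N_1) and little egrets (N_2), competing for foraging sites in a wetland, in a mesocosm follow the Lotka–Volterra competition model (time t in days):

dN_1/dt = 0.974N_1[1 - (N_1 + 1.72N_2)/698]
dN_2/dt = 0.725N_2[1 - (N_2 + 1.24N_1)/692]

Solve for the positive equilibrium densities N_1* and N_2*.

N_1* ≈ 435, N_2* ≈ 153

Setting both brackets to zero gives the nullclines N_1 + 1.72N_2 = 698 and 1.24N_1 + N_2 = 692.
Substituting N_2 = 692 - 1.24N_1 into the first: N_1(1 - 1.72·1.24) = 698 - 1.72·692.
So N_1* = -492/-1.13 = 435, and then N_2* = 692 - 1.24·435 = 153.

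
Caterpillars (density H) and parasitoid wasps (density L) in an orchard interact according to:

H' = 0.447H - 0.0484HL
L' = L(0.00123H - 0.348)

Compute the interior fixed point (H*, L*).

H* ≈ 283, L* ≈ 9.24

Set dL/dt = 0 with L > 0: 0.00123H - 0.348 = 0, so H* = 0.348/0.00123 = 283.
Set dH/dt = 0 with H > 0: 0.447 - 0.0484L = 0, so L* = 0.447/0.0484 = 9.24.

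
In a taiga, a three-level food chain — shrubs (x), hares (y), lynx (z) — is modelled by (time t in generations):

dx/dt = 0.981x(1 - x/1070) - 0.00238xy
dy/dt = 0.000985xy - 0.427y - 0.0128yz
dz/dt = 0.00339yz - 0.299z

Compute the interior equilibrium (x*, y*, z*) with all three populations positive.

x* ≈ 841, y* ≈ 88.2, z* ≈ 31.4

From dz/dt = 0: 0.00339y* = 0.299, so y* = 88.2.
From dx/dt = 0: 0.981(1 - x*/1070) = 0.00238·88.2, giving x* = 1070·(1 - 0.214) = 841.
From dy/dt = 0: 0.000985·841 - 0.427 = 0.0128z*, so z* = 0.401/0.0128 = 31.4.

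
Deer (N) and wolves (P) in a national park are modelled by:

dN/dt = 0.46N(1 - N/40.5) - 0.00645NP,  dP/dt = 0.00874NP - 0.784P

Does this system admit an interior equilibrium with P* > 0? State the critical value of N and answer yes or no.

The predator equation gives dP/dt > 0 only when N > 0.784/0.00874 = 89.7.
Without the predator, N → K = 40.5. Since 40.5 < 89.7, the predator cannot invade.

Threshold N = 89.7; K < 89.7, so no, the predator goes extinct.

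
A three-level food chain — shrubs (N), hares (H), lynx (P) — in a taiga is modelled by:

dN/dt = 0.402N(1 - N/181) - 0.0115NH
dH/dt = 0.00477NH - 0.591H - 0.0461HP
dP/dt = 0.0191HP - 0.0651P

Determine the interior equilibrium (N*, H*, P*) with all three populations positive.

N* ≈ 163, H* ≈ 3.41, P* ≈ 4.08

From dP/dt = 0: 0.0191H* = 0.0651, so H* = 3.41.
From dN/dt = 0: 0.402(1 - N*/181) = 0.0115·3.41, giving N* = 181·(1 - 0.0975) = 163.
From dH/dt = 0: 0.00477·163 - 0.591 = 0.0461P*, so P* = 0.188/0.0461 = 4.08.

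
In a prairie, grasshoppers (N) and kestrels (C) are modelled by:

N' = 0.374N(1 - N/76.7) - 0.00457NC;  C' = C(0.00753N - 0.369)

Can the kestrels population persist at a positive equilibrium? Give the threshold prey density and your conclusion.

The predator equation gives dC/dt > 0 only when N > 0.369/0.00753 = 49.
Without the predator, N → K = 76.7. Since 76.7 > 49, the predator can invade and persist.

Threshold N = 49; K > 49, so yes, the predator persists.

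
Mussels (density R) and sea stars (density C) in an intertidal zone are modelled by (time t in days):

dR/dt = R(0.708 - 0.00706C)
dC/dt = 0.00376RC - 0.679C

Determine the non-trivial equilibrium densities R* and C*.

R* ≈ 181, C* ≈ 100

Set dC/dt = 0 with C > 0: 0.00376R - 0.679 = 0, so R* = 0.679/0.00376 = 181.
Set dR/dt = 0 with R > 0: 0.708 - 0.00706C = 0, so C* = 0.708/0.00706 = 100.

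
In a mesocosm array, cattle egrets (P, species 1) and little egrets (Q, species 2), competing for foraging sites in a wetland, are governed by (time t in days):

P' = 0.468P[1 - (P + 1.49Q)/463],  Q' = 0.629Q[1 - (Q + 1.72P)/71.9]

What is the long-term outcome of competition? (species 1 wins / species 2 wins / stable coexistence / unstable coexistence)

Compare the nullcline intercepts: K1/α12 = 463/1.49 = 311 > K2 = 71.9; K2/α21 = 71.9/1.72 = 41.8 < K1 = 463.
Since the inequalities point opposite ways, species 1 can invade but species 2 cannot.

species 1 excludes species 2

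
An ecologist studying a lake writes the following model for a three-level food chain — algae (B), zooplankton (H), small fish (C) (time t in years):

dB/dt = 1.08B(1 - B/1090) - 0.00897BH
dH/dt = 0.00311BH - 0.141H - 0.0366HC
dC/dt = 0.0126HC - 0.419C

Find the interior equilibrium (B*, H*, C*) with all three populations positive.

From dC/dt = 0: 0.0126H* = 0.419, so H* = 33.3.
From dB/dt = 0: 1.08(1 - B*/1090) = 0.00897·33.3, giving B* = 1090·(1 - 0.276) = 789.
From dH/dt = 0: 0.00311·789 - 0.141 = 0.0366C*, so C* = 2.31/0.0366 = 63.2.

B* ≈ 789, H* ≈ 33.3, C* ≈ 63.2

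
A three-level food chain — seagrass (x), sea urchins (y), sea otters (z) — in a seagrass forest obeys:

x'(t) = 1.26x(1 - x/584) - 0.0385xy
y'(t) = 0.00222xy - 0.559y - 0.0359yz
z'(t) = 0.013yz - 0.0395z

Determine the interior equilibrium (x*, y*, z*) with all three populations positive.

From dz/dt = 0: 0.013y* = 0.0395, so y* = 3.04.
From dx/dt = 0: 1.26(1 - x*/584) = 0.0385·3.04, giving x* = 584·(1 - 0.0928) = 530.
From dy/dt = 0: 0.00222·530 - 0.559 = 0.0359z*, so z* = 0.617/0.0359 = 17.2.

x* ≈ 530, y* ≈ 3.04, z* ≈ 17.2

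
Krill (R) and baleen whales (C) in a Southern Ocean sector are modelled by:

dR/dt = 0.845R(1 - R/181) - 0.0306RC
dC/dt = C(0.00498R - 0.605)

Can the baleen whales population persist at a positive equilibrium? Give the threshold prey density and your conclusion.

The predator equation gives dC/dt > 0 only when R > 0.605/0.00498 = 121.
Without the predator, R → K = 181. Since 181 > 121, the predator can invade and persist.

Threshold R = 121; K > 121, so yes, the predator persists.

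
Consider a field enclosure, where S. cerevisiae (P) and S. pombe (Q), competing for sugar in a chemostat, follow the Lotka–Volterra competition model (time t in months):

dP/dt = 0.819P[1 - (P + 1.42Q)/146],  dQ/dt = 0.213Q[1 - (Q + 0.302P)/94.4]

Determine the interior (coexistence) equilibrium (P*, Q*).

Setting both brackets to zero gives the nullclines P + 1.42Q = 146 and 0.302P + Q = 94.4.
Substituting Q = 94.4 - 0.302P into the first: P(1 - 1.42·0.302) = 146 - 1.42·94.4.
So P* = 12/0.571 = 20.9, and then Q* = 94.4 - 0.302·20.9 = 88.1.

P* ≈ 20.9, Q* ≈ 88.1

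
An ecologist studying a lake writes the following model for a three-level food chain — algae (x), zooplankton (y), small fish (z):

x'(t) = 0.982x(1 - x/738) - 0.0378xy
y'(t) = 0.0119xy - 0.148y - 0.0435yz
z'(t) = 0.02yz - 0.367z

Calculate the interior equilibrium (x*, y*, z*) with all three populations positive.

x* ≈ 217, y* ≈ 18.3, z* ≈ 55.9

From dz/dt = 0: 0.02y* = 0.367, so y* = 18.3.
From dx/dt = 0: 0.982(1 - x*/738) = 0.0378·18.3, giving x* = 738·(1 - 0.706) = 217.
From dy/dt = 0: 0.0119·217 - 0.148 = 0.0435z*, so z* = 2.43/0.0435 = 55.9.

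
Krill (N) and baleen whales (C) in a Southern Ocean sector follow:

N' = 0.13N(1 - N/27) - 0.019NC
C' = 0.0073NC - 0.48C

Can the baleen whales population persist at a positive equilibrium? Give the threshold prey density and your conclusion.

Threshold N = 65.8; K < 65.8, so no, the predator goes extinct.

The predator equation gives dC/dt > 0 only when N > 0.48/0.0073 = 65.8.
Without the predator, N → K = 27. Since 27 < 65.8, the predator cannot invade.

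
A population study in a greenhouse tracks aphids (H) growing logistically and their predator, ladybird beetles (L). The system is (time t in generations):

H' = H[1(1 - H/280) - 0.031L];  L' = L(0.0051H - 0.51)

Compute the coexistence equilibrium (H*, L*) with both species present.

From dL/dt = 0 with L > 0: 0.0051H* = 0.51, so H* = 100.
Substitute into dH/dt = 0: 1(1 - 100/280) = 0.031L*.
The bracket is 0.643, giving L* = 0.643/0.031 = 20.7.

H* ≈ 100, L* ≈ 20.7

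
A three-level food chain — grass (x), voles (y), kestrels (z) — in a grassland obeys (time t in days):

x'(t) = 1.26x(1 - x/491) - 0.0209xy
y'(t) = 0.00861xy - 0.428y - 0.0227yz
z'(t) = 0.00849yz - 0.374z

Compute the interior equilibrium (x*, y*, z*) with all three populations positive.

From dz/dt = 0: 0.00849y* = 0.374, so y* = 44.1.
From dx/dt = 0: 1.26(1 - x*/491) = 0.0209·44.1, giving x* = 491·(1 - 0.731) = 132.
From dy/dt = 0: 0.00861·132 - 0.428 = 0.0227z*, so z* = 0.71/0.0227 = 31.3.

x* ≈ 132, y* ≈ 44.1, z* ≈ 31.3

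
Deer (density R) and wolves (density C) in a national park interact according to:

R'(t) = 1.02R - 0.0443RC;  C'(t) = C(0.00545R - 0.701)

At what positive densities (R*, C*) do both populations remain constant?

R* ≈ 129, C* ≈ 23

Set dC/dt = 0 with C > 0: 0.00545R - 0.701 = 0, so R* = 0.701/0.00545 = 129.
Set dR/dt = 0 with R > 0: 1.02 - 0.0443C = 0, so C* = 1.02/0.0443 = 23.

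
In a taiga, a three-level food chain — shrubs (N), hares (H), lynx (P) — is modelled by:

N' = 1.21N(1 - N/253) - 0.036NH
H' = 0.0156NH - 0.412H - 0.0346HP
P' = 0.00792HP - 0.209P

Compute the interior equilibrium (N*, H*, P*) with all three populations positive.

From dP/dt = 0: 0.00792H* = 0.209, so H* = 26.4.
From dN/dt = 0: 1.21(1 - N*/253) = 0.036·26.4, giving N* = 253·(1 - 0.785) = 54.4.
From dH/dt = 0: 0.0156·54.4 - 0.412 = 0.0346P*, so P* = 0.436/0.0346 = 12.6.

N* ≈ 54.4, H* ≈ 26.4, P* ≈ 12.6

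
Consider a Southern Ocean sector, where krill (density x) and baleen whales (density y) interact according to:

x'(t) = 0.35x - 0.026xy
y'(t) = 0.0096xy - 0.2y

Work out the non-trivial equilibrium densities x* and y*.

x* ≈ 20.8, y* ≈ 13.5

Set dy/dt = 0 with y > 0: 0.0096x - 0.2 = 0, so x* = 0.2/0.0096 = 20.8.
Set dx/dt = 0 with x > 0: 0.35 - 0.026y = 0, so y* = 0.35/0.026 = 13.5.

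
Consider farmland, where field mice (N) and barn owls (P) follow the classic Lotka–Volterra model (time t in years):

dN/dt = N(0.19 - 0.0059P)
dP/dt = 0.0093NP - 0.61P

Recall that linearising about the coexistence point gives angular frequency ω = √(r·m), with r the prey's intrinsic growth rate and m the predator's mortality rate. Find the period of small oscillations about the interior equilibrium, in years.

T ≈ 18.5 years

Here r = 0.19 and m = 0.61, so r·m = 0.116.
ω = √0.116 = 0.34 per year, hence T = 2π/ω ≈ 18.5 years.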